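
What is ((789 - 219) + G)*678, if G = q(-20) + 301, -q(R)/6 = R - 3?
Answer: 684102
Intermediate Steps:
q(R) = 18 - 6*R (q(R) = -6*(R - 3) = -6*(-3 + R) = 18 - 6*R)
G = 439 (G = (18 - 6*(-20)) + 301 = (18 + 120) + 301 = 138 + 301 = 439)
((789 - 219) + G)*678 = ((789 - 219) + 439)*678 = (570 + 439)*678 = 1009*678 = 684102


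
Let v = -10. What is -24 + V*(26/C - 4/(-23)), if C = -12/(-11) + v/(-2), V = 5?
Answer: -2754/1541 ≈ -1.7872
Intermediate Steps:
C = 67/11 (C = -12/(-11) - 10/(-2) = -12*(-1/11) - 10*(-½) = 12/11 + 5 = 67/11 ≈ 6.0909)
-24 + V*(26/C - 4/(-23)) = -24 + 5*(26/(67/11) - 4/(-23)) = -24 + 5*(26*(11/67) - 4*(-1/23)) = -24 + 5*(286/67 + 4/23) = -24 + 5*(6846/1541) = -24 + 34230/1541 = -2754/1541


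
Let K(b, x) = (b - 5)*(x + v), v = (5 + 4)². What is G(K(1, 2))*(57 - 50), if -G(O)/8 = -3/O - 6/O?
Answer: -126/83 ≈ -1.5181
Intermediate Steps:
v = 81 (v = 9² = 81)
K(b, x) = (-5 + b)*(81 + x) (K(b, x) = (b - 5)*(x + 81) = (-5 + b)*(81 + x))
G(O) = 72/O (G(O) = -8*(-3/O - 6/O) = -(-72)/O = 72/O)
G(K(1, 2))*(57 - 50) = (72/(-405 - 5*2 + 81*1 + 1*2))*(57 - 50) = (72/(-405 - 10 + 81 + 2))*7 = (72/(-332))*7 = (72*(-1/332))*7 = -18/83*7 = -126/83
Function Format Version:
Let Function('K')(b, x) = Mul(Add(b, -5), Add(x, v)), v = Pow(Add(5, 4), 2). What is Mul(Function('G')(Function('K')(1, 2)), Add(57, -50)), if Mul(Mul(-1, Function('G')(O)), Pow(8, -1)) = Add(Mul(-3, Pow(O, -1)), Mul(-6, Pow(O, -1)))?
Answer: Rational(-126, 83) ≈ -1.5181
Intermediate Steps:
v = 81 (v = Pow(9, 2) = 81)
Function('K')(b, x) = Mul(Add(-5, b), Add(81, x)) (Function('K')(b, x) = Mul(Add(b, -5), Add(x, 81)) = Mul(Add(-5, b), Add(81, x)))
Function('G')(O) = Mul(72, Pow(O, -1)) (Function('G')(O) = Mul(-8, Add(Mul(-3, Pow(O, -1)), Mul(-6, Pow(O, -1)))) = Mul(-8, Mul(-9, Pow(O, -1))) = Mul(72, Pow(O, -1)))
Mul(Function('G')(Function('K')(1, 2)), Add(57, -50)) = Mul(Mul(72, Pow(Add(-405, Mul(-5, 2), Mul(81, 1), Mul(1, 2)), -1)), Add(57, -50)) = Mul(Mul(72, Pow(Add(-405, -10, 81, 2), -1)), 7) = Mul(Mul(72, Pow(-332, -1)), 7) = Mul(Mul(72, Rational(-1, 332)), 7) = Mul(Rational(-18, 83), 7) = Rational(-126, 83)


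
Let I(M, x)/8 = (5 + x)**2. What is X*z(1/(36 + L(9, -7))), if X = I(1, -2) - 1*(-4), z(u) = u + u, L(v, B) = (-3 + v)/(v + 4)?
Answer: 988/237 ≈ 4.1688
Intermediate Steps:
L(v, B) = (-3 + v)/(4 + v)
I(M, x) = 8*(5 + x)**2
z(u) = 2*u
X = 76 (X = 8*(5 - 2)**2 - 1*(-4) = 8*3**2 + 4 = 8*9 + 4 = 72 + 4 = 76)
X*z(1/(36 + L(9, -7))) = 76*(2/(36 + (-3 + 9)/(4 + 9))) = 76*(2/(36 + 6/13)) = 76*(2/(474/13)) = 76*(2*(13/474)) = 76*(13/237) = 988/237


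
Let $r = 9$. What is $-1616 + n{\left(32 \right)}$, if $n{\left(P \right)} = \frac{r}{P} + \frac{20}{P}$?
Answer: $- \frac{51683}{32} \approx -1615.1$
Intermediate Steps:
$n{\left(P \right)} = \frac{29}{P}$ ($n{\left(P \right)} = \frac{9}{P} + \frac{20}{P} = \frac{29}{P}$)
$-1616 + n{\left(32 \right)} = -1616 + \frac{29}{32} = - \frac{51683}{32}$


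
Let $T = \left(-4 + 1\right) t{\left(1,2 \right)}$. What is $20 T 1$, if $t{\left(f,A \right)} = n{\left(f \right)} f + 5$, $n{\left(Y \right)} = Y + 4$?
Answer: $-600$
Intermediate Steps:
$n{\left(Y \right)} = 4 + Y$
$t{\left(f,A \right)} = 5 + f \left(4 + f\right)$ ($t{\left(f,A \right)} = \left(4 + f\right) f + 5 = f \left(4 + f\right) + 5 = 5 + f \left(4 + f\right)$)
$T = -30$ ($T = \left(-4 + 1\right) \left(5 + 1 \left(4 + 1\right)\right) = - 3 \left(5 + 1 \cdot 5\right) = - 3 \left(5 + 5\right) = \left(-3\right) 10 = -30$)
$20 T 1 = 20 \left(-30\right) 1 = \left(-600\right) 1 = -600$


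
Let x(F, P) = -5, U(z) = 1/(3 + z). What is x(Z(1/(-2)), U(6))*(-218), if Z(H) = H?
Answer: 1090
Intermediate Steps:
x(Z(1/(-2)), U(6))*(-218) = -5*(-218) = 1090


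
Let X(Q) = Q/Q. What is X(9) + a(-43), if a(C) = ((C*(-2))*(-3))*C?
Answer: 11095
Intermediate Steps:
a(C) = 6*C² (a(C) = (-2*C*(-3))*C = (6*C)*C = 6*C²)
X(Q) = 1
X(9) + a(-43) = 1 + 6*(-43)² = 1 + 6*1849 = 1 + 11094 = 11095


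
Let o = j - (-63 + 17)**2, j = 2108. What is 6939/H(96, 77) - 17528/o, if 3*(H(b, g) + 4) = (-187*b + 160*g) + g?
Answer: 12176480/5567 ≈ 2187.3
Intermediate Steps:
H(b, g) = -4 - 187*b/3 + 161*g/3 (H(b, g) = -4 + ((-187*b + 160*g) + g)/3 = -4 + (-187*b + 161*g)/3 = -4 + (-187*b/3 + 161*g/3) = -4 - 187*b/3 + 161*g/3)
o = -8 (o = 2108 - (-63 + 17)**2 = 2108 - 1*(-46)**2 = 2108 - 1*2116 = 2108 - 2116 = -8)
6939/H(96, 77) - 17528/o = 6939/(-4 - 187/3*96 + (161/3)*77) - 17528/(-8) = 6939/(-4 - 5984 + 12397/3) - 17528*(-1/8) = 6939/(-5567/3) + 2191 = 6939*(-3/5567) + 2191 = -20817/5567 + 2191 = 12176480/5567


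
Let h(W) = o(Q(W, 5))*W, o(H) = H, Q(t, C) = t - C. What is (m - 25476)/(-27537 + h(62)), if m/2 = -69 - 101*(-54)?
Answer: 1634/2667 ≈ 0.61267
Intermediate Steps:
h(W) = W*(-5 + W) (h(W) = (W - 1*5)*W = (W - 5)*W = (-5 + W)*W = W*(-5 + W))
m = 10770 (m = 2*(-69 - 101*(-54)) = 2*(-69 + 5454) = 2*5385 = 10770)
(m - 25476)/(-27537 + h(62)) = (10770 - 25476)/(-27537 + 62*(-5 + 62)) = -14706/(-27537 + 62*57) = -14706/(-27537 + 3534) = -14706/(-24003) = -14706*(-1/24003) = 1634/2667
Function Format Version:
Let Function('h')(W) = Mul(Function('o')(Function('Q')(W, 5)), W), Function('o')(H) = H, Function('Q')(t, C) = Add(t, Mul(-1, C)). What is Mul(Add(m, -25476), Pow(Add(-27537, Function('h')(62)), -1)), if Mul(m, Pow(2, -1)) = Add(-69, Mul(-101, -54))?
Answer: Rational(1634, 2667) ≈ 0.61267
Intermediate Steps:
Function('h')(W) = Mul(W, Add(-5, W)) (Function('h')(W) = Mul(Add(W, Mul(-1, 5)), W) = Mul(Add(W, -5), W) = Mul(Add(-5, W), W) = Mul(W, Add(-5, W)))
m = 10770 (m = Mul(2, Add(-69, Mul(-101, -54))) = Mul(2, Add(-69, 5454)) = Mul(2, 5385) = 10770)
Mul(Add(m, -25476), Pow(Add(-27537, Function('h')(62)), -1)) = Mul(Add(10770, -25476), Pow(Add(-27537, Mul(62, Add(-5, 62))), -1)) = Mul(-14706, Pow(Add(-27537, Mul(62, 57)), -1)) = Mul(-14706, Pow(Add(-27537, 3534), -1)) = Mul(-14706, Pow(-24003, -1)) = Mul(-14706, Rational(-1, 24003)) = Rational(1634, 2667)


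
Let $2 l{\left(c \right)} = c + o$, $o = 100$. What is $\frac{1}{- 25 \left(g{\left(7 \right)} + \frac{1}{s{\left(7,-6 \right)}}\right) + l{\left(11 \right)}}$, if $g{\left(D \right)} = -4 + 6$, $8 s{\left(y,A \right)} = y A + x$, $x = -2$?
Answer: $\frac{22}{221} \approx 0.099548$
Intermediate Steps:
$s{\left(y,A \right)} = - \frac{1}{4} + \frac{A y}{8}$ ($s{\left(y,A \right)} = \frac{y A - 2}{8} = \frac{A y - 2}{8} = \frac{-2 + A y}{8} = - \frac{1}{4} + \frac{A y}{8}$)
$g{\left(D \right)} = 2$
$l{\left(c \right)} = 50 + \frac{c}{2}$ ($l{\left(c \right)} = \frac{c + 100}{2} = \frac{100 + c}{2} = 50 + \frac{c}{2}$)
$\frac{1}{- 25 \left(g{\left(7 \right)} + \frac{1}{s{\left(7,-6 \right)}}\right) + l{\left(11 \right)}} = \frac{1}{- 25 \left(2 + \frac{1}{- \frac{1}{4} + \frac{1}{8} \left(-6\right) 7}\right) + \left(50 + \frac{1}{2} \cdot 11\right)} = \frac{1}{- 25 \left(2 + \frac{1}{- \frac{1}{4} - \frac{21}{4}}\right) + \left(50 + \frac{11}{2}\right)} = \frac{1}{- 25 \left(2 + \frac{1}{- \frac{11}{2}}\right) + \frac{111}{2}} = \frac{1}{- 25 \left(2 - \frac{2}{11}\right) + \frac{111}{2}} = \frac{1}{\left(-25\right) \frac{20}{11} + \frac{111}{2}} = \frac{1}{- \frac{500}{11} + \frac{111}{2}} = \frac{1}{\frac{221}{22}} = \frac{22}{221}$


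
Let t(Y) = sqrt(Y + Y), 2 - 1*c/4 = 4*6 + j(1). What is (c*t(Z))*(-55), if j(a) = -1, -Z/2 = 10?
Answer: 9240*I*sqrt(10) ≈ 29219.0*I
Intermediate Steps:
Z = -20 (Z = -2*10 = -20)
c = -84 (c = 8 - 4*(4*6 - 1) = 8 - 4*(24 - 1) = 8 - 4*23 = 8 - 92 = -84)
t(Y) = sqrt(2)*sqrt(Y) (t(Y) = sqrt(2*Y) = sqrt(2)*sqrt(Y))
(c*t(Z))*(-55) = -84*sqrt(2)*sqrt(-20)*(-55) = -84*sqrt(2)*2*I*sqrt(5)*(-55) = -168*I*sqrt(10)*(-55) = 9240*I*sqrt(10)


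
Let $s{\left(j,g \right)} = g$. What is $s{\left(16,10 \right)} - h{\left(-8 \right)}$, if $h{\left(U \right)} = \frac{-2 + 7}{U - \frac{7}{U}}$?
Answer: $\frac{610}{57} \approx 10.702$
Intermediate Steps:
$h{\left(U \right)} = \frac{5}{U - \frac{7}{U}}$
$s{\left(16,10 \right)} - h{\left(-8 \right)} = 10 - 5 \left(-8\right) \frac{1}{-7 + \left(-8\right)^{2}} = 10 - 5 \left(-8\right) \frac{1}{-7 + 64} = 10 - 5 \left(-8\right) \frac{1}{57} = 10 - - \frac{40}{57} = 10 + \frac{40}{57} = \frac{610}{57}$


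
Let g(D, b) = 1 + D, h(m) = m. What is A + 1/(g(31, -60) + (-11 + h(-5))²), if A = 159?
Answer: 45793/288 ≈ 159.00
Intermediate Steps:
A + 1/(g(31, -60) + (-11 + h(-5))²) = 159 + 1/((1 + 31) + (-11 - 5)²) = 159 + 1/(32 + (-16)²) = 159 + 1/(32 + 256) = 159 + 1/288 = 45793/288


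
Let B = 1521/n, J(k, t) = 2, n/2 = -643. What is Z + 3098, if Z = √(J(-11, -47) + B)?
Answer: 3098 + √1351586/1286 ≈ 3098.9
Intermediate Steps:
n = -1286 (n = 2*(-643) = -1286)
B = -1521/1286 (B = 1521/(-1286) = 1521*(-1/1286) = -1521/1286 ≈ -1.1827)
Z = √1351586/1286 (Z = √(2 - 1521/1286) = √(1051/1286) = √1351586/1286 ≈ 0.90403)
Z + 3098 = √1351586/1286 + 3098 = 3098 + √1351586/1286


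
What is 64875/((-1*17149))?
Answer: -64875/17149 ≈ -3.7830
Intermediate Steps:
64875/((-1*17149)) = 64875/(-17149) = 64875*(-1/17149) = -64875/17149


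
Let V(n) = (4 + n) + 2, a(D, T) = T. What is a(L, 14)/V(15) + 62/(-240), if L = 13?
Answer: 49/120 ≈ 0.40833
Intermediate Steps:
V(n) = 6 + n
a(L, 14)/V(15) + 62/(-240) = 14/(6 + 15) + 62/(-240) = 14/21 + 62*(-1/240) = 14*(1/21) - 31/120 = ⅔ - 31/120 = 49/120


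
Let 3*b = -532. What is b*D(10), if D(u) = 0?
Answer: 0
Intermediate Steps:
b = -532/3 (b = (⅓)*(-532) = -532/3 ≈ -177.33)
b*D(10) = -532/3*0 = 0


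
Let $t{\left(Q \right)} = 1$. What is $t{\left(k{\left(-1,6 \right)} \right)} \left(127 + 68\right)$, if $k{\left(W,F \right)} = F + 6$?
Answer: $195$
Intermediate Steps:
$k{\left(W,F \right)} = 6 + F$
$t{\left(k{\left(-1,6 \right)} \right)} \left(127 + 68\right) = 1 \left(127 + 68\right) = 1 \cdot 195 = 195$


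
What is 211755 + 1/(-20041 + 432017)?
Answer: 87237977881/411976 ≈ 2.1176e+5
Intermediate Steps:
211755 + 1/(-20041 + 432017) = 211755 + 1/411976 = 87237977881/411976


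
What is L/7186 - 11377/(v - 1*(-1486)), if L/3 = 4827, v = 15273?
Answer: 160931957/120430174 ≈ 1.3363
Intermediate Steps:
L = 14481 (L = 3*4827 = 14481)
L/7186 - 11377/(v - 1*(-1486)) = 14481/7186 - 11377/(15273 - 1*(-1486)) = 14481*(1/7186) - 11377/(15273 + 1486) = 14481/7186 - 11377/16759 = 160931957/120430174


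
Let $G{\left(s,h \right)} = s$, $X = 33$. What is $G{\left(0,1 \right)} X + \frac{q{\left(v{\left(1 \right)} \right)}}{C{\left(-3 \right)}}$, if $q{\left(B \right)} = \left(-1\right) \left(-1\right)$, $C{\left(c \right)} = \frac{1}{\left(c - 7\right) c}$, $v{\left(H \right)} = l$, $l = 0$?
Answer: $30$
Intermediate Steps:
$v{\left(H \right)} = 0$
$C{\left(c \right)} = \frac{1}{c \left(-7 + c\right)}$ ($C{\left(c \right)} = \frac{1}{\left(-7 + c\right) c} = \frac{1}{c \left(-7 + c\right)}$)
$q{\left(B \right)} = 1$
$G{\left(0,1 \right)} X + \frac{q{\left(v{\left(1 \right)} \right)}}{C{\left(-3 \right)}} = 0 \cdot 33 + 1 \frac{1}{\frac{1}{-3} \frac{1}{-7 - 3}} = 0 + 1 \frac{1}{\left(- \frac{1}{3}\right) \frac{1}{-10}} = 0 + 1 \frac{1}{\left(- \frac{1}{3}\right) \left(- \frac{1}{10}\right)} = 0 + 1 \frac{1}{\frac{1}{30}} = 0 + 1 \cdot 30 = 0 + 30 = 30$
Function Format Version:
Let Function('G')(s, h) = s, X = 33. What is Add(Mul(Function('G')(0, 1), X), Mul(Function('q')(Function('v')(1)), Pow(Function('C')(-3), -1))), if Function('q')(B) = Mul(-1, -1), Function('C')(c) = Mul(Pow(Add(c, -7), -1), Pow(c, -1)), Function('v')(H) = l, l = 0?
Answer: 30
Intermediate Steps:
Function('v')(H) = 0
Function('C')(c) = Mul(Pow(c, -1), Pow(Add(-7, c), -1)) (Function('C')(c) = Mul(Pow(Add(-7, c), -1), Pow(c, -1)) = Mul(Pow(c, -1), Pow(Add(-7, c), -1)))
Function('q')(B) = 1
Add(Mul(Function('G')(0, 1), X), Mul(Function('q')(Function('v')(1)), Pow(Function('C')(-3), -1))) = Add(Mul(0, 33), Mul(1, Pow(Mul(Pow(-3, -1), Pow(Add(-7, -3), -1)), -1))) = Add(0, Mul(1, Pow(Mul(Rational(-1, 3), Pow(-10, -1)), -1))) = Add(0, Mul(1, Pow(Mul(Rational(-1, 3), Rational(-1, 10)), -1))) = Add(0, Mul(1, Pow(Rational(1, 30), -1))) = Add(0, Mul(1, 30)) = Add(0, 30) = 30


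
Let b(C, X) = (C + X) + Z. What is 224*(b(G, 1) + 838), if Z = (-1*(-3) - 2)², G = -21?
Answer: 183456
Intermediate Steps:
Z = 1 (Z = (3 - 2)² = 1² = 1)
b(C, X) = 1 + C + X (b(C, X) = (C + X) + 1 = 1 + C + X)
224*(b(G, 1) + 838) = 224*((1 - 21 + 1) + 838) = 224*(-19 + 838) = 224*819 = 183456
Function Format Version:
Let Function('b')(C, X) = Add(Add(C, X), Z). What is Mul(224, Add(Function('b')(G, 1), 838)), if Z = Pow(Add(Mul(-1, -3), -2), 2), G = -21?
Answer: 183456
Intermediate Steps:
Z = 1 (Z = Pow(Add(3, -2), 2) = Pow(1, 2) = 1)
Function('b')(C, X) = Add(1, C, X) (Function('b')(C, X) = Add(Add(C, X), 1) = Add(1, C, X))
Mul(224, Add(Function('b')(G, 1), 838)) = Mul(224, Add(Add(1, -21, 1), 838)) = Mul(224, Add(-19, 838)) = Mul(224, 819) = 183456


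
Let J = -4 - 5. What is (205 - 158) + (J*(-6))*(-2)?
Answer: -61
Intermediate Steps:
J = -9
(205 - 158) + (J*(-6))*(-2) = (205 - 158) - 9*(-6)*(-2) = 47 + 54*(-2) = 47 - 108 = -61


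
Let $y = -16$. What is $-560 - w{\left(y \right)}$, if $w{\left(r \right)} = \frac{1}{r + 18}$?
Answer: $- \frac{1121}{2} \approx -560.5$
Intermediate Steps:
$w{\left(r \right)} = \frac{1}{18 + r}$
$-560 - w{\left(y \right)} = -560 - \frac{1}{18 - 16} = -560 - \frac{1}{2} = - \frac{1121}{2}$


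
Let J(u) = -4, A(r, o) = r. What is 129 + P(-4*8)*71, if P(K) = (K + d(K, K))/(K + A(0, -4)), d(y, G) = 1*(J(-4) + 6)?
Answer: 3129/16 ≈ 195.56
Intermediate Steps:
d(y, G) = 2 (d(y, G) = 1*(-4 + 6) = 1*2 = 2)
P(K) = (2 + K)/K (P(K) = (K + 2)/(K + 0) = (2 + K)/K)
129 + P(-4*8)*71 = 129 + ((2 - 4*8)/((-4*8)))*71 = 129 + ((2 - 32)/(-32))*71 = 129 - 1/32*(-30)*71 = 129 + (15/16)*71 = 129 + 1065/16 = 3129/16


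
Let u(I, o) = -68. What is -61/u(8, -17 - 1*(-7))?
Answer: 61/68 ≈ 0.89706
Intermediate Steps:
-61/u(8, -17 - 1*(-7)) = -61/(-68) = -61*(-1/68) = 61/68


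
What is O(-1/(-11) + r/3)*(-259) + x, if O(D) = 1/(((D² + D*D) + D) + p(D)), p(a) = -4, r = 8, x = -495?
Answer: -7810506/15209 ≈ -513.54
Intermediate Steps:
O(D) = 1/(-4 + D + 2*D²) (O(D) = 1/(((D² + D*D) + D) - 4) = 1/(((D² + D²) + D) - 4) = 1/((2*D² + D) - 4) = 1/((D + 2*D²) - 4) = 1/(-4 + D + 2*D²))
O(-1/(-11) + r/3)*(-259) + x = -259/(-4 + (-1/(-11) + 8/3) + 2*(-1/(-11) + 8/3)²) - 495 = -259/(-4 + (-1*(-1/11) + 8*(⅓)) + 2*(-1*(-1/11) + 8*(⅓))²) - 495 = -259/(-4 + (1/11 + 8/3) + 2*(1/11 + 8/3)²) - 495 = -259/(-4 + 91/33 + 2*(91/33)²) - 495 = -259/(-4 + 91/33 + 2*(8281/1089)) - 495 = -259/(-4 + 91/33 + 16562/1089) - 495 = -259/(15209/1089) - 495 = (1089/15209)*(-259) - 495 = -282051/15209 - 495 = -7810506/15209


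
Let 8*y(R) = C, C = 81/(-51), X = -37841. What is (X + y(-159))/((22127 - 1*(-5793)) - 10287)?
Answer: -5146403/2398088 ≈ -2.1460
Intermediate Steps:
C = -27/17 (C = 81*(-1/51) = -27/17 ≈ -1.5882)
y(R) = -27/136 (y(R) = (1/8)*(-27/17) = -27/136)
(X + y(-159))/((22127 - 1*(-5793)) - 10287) = (-37841 - 27/136)/((22127 - 1*(-5793)) - 10287) = -5146403/(136*((22127 + 5793) - 10287)) = -5146403/(136*(27920 - 10287)) = -5146403/136/17633 = -5146403/136*1/17633 = -5146403/2398088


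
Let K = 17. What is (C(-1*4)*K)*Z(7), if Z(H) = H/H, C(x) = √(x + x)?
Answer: 34*I*√2 ≈ 48.083*I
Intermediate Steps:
C(x) = √2*√x (C(x) = √(2*x) = √2*√x)
Z(H) = 1
(C(-1*4)*K)*Z(7) = ((√2*√(-1*4))*17)*1 = ((√2*√(-4))*17)*1 = ((√2*(2*I))*17)*1 = ((2*I*√2)*17)*1 = (34*I*√2)*1 = 34*I*√2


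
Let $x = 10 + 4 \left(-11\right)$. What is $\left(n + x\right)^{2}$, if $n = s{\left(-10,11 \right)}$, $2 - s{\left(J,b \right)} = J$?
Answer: $484$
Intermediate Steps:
$s{\left(J,b \right)} = 2 - J$
$n = 12$ ($n = 2 - -10 = 2 + 10 = 12$)
$x = -34$ ($x = 10 - 44 = -34$)
$\left(n + x\right)^{2} = \left(12 - 34\right)^{2} = \left(-22\right)^{2} = 484$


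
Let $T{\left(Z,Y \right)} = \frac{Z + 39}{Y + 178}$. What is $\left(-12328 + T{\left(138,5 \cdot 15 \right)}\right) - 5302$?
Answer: $- \frac{4460213}{253} \approx -17629.0$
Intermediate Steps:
$T{\left(Z,Y \right)} = \frac{39 + Z}{178 + Y}$
$\left(-12328 + T{\left(138,5 \cdot 15 \right)}\right) - 5302 = \left(-12328 + \frac{39 + 138}{178 + 5 \cdot 15}\right) - 5302 = \left(-12328 + \frac{1}{178 + 75} \cdot 177\right) - 5302 = \left(-12328 + \frac{1}{253} \cdot 177\right) - 5302 = \left(-12328 + \frac{177}{253}\right) - 5302 = - \frac{3118807}{253} - 5302 = - \frac{4460213}{253}$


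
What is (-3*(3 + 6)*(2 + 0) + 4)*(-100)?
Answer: 5000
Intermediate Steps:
(-3*(3 + 6)*(2 + 0) + 4)*(-100) = (-27*2 + 4)*(-100) = (-3*18 + 4)*(-100) = (-54 + 4)*(-100) = -50*(-100) = 5000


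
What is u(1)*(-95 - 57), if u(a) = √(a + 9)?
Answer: -152*√10 ≈ -480.67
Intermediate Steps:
u(a) = √(9 + a)
u(1)*(-95 - 57) = √(9 + 1)*(-95 - 57) = √10*(-152) = -152*√10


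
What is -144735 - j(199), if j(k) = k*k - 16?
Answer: -184320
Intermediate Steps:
j(k) = -16 + k² (j(k) = k² - 16 = -16 + k²)
-144735 - j(199) = -144735 - (-16 + 199²) = -144735 - (-16 + 39601) = -144735 - 1*39585 = -144735 - 39585 = -184320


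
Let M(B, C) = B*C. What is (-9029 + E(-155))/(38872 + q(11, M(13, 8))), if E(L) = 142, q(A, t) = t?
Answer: -8887/38976 ≈ -0.22801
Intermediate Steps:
(-9029 + E(-155))/(38872 + q(11, M(13, 8))) = (-9029 + 142)/(38872 + 13*8) = -8887/(38872 + 104) = -8887/38976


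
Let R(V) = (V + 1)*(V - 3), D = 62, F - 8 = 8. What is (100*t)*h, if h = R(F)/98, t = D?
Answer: 685100/49 ≈ 13982.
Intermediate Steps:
F = 16 (F = 8 + 8 = 16)
t = 62
R(V) = (1 + V)*(-3 + V)
h = 221/98 (h = (-3 + 16² - 2*16)/98 = (-3 + 256 - 32)*(1/98) = 221*(1/98) = 221/98 ≈ 2.2551)
(100*t)*h = (100*62)*(221/98) = 6200*(221/98) = 685100/49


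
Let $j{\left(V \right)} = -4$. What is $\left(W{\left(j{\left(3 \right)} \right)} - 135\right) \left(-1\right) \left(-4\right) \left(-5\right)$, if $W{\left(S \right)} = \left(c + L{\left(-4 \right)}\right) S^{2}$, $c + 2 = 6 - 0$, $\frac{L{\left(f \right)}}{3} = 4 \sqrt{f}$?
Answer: $1420 - 7680 i \approx 1420.0 - 7680.0 i$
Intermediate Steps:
$L{\left(f \right)} = 12 \sqrt{f}$ ($L{\left(f \right)} = 3 \cdot 4 \sqrt{f} = 12 \sqrt{f}$)
$c = 4$ ($c = -2 + \left(6 - 0\right) = -2 + \left(6 + 0\right) = -2 + 6 = 4$)
$W{\left(S \right)} = S^{2} \left(4 + 24 i\right)$ ($W{\left(S \right)} = \left(4 + 12 \sqrt{-4}\right) S^{2} = \left(4 + 12 \cdot 2 i\right) S^{2} = \left(4 + 24 i\right) S^{2} = S^{2} \left(4 + 24 i\right)$)
$\left(W{\left(j{\left(3 \right)} \right)} - 135\right) \left(-1\right) \left(-4\right) \left(-5\right) = \left(\left(-4\right)^{2} \left(4 + 24 i\right) - 135\right) \left(-1\right) \left(-4\right) \left(-5\right) = \left(16 \left(4 + 24 i\right) - 135\right) 4 \left(-5\right) = \left(\left(64 + 384 i\right) - 135\right) \left(-20\right) = \left(-71 + 384 i\right) \left(-20\right) = 1420 - 7680 i$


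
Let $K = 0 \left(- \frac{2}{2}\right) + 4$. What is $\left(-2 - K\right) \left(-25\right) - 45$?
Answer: $105$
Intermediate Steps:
$K = 4$ ($K = 0 \left(\left(-2\right) \frac{1}{2}\right) + 4 = 0 \left(-1\right) + 4 = 0 + 4 = 4$)
$\left(-2 - K\right) \left(-25\right) - 45 = \left(-2 - 4\right) \left(-25\right) - 45 = \left(-6\right) \left(-25\right) - 45 = 150 - 45 = 105$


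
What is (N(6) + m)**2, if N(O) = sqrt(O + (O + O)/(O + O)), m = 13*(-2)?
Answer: (26 - sqrt(7))**2 ≈ 545.42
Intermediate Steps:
m = -26
N(O) = sqrt(1 + O) (N(O) = sqrt(O + (2*O)/((2*O))) = sqrt(O + (2*O)*(1/(2*O))) = sqrt(O + 1) = sqrt(1 + O))
(N(6) + m)**2 = (sqrt(1 + 6) - 26)**2 = (sqrt(7) - 26)**2 = (-26 + sqrt(7))**2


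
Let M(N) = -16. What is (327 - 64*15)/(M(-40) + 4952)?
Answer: -633/4936 ≈ -0.12824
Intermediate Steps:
(327 - 64*15)/(M(-40) + 4952) = (327 - 64*15)/(-16 + 4952) = (327 - 960)/4936 = -633*1/4936 = -633/4936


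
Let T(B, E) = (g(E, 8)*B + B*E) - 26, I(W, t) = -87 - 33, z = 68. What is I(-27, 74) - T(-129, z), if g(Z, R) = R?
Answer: 9710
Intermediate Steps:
I(W, t) = -120
T(B, E) = -26 + 8*B + B*E (T(B, E) = (8*B + B*E) - 26 = -26 + 8*B + B*E)
I(-27, 74) - T(-129, z) = -120 - (-26 + 8*(-129) - 129*68) = -120 - (-26 - 1032 - 8772) = -120 - 1*(-9830) = -120 + 9830 = 9710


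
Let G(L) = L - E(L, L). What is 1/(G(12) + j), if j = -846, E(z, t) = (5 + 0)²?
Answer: -1/859 ≈ -0.0011641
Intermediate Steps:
E(z, t) = 25 (E(z, t) = 5² = 25)
G(L) = -25 + L (G(L) = L - 1*25 = L - 25 = -25 + L)
1/(G(12) + j) = 1/((-25 + 12) - 846) = 1/(-13 - 846) = 1/(-859) = -1/859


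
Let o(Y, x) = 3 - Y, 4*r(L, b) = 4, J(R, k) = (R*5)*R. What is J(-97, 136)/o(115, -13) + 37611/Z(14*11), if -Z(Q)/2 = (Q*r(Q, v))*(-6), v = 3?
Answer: -492421/1232 ≈ -399.69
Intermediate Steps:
J(R, k) = 5*R² (J(R, k) = (5*R)*R = 5*R²)
r(L, b) = 1 (r(L, b) = (¼)*4 = 1)
Z(Q) = 12*Q (Z(Q) = -2*Q*1*(-6) = -2*Q*(-6) = -(-12)*Q = 12*Q)
J(-97, 136)/o(115, -13) + 37611/Z(14*11) = (5*(-97)²)/(3 - 1*115) + 37611/((12*(14*11))) = (5*9409)/(3 - 115) + 37611/((12*154)) = 47045/(-112) + 37611/1848 = 47045*(-1/112) + 37611*(1/1848) = -47045/112 + 1791/88 = -492421/1232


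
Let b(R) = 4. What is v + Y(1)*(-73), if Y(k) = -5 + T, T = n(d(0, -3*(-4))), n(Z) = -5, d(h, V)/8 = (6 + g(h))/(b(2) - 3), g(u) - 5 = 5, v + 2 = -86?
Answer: 642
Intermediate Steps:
v = -88 (v = -2 - 86 = -88)
g(u) = 10 (g(u) = 5 + 5 = 10)
d(h, V) = 128 (d(h, V) = 8*((6 + 10)/(4 - 3)) = 8*(16/1) = 8*(16*1) = 8*16 = 128)
T = -5
Y(k) = -10 (Y(k) = -5 - 5 = -10)
v + Y(1)*(-73) = -88 - 10*(-73) = -88 + 730 = 642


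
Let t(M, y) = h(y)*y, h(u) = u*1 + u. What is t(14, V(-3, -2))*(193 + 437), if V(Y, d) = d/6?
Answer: 140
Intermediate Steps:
V(Y, d) = d/6 (V(Y, d) = d*(⅙) = d/6)
h(u) = 2*u (h(u) = u + u = 2*u)
t(M, y) = 2*y² (t(M, y) = (2*y)*y = 2*y²)
t(14, V(-3, -2))*(193 + 437) = (2*((⅙)*(-2))²)*(193 + 437) = (2*(-⅓)²)*630 = (2*(⅑))*630 = (2/9)*630 = 140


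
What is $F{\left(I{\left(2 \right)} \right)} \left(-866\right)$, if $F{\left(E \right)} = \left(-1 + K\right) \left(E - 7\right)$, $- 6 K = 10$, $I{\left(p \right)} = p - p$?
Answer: $- \frac{48496}{3} \approx -16165.0$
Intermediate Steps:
$I{\left(p \right)} = 0$
$K = - \frac{5}{3}$ ($K = \left(- \frac{1}{6}\right) 10 = - \frac{5}{3} \approx -1.6667$)
$F{\left(E \right)} = \frac{56}{3} - \frac{8 E}{3}$ ($F{\left(E \right)} = \left(-1 - \frac{5}{3}\right) \left(E - 7\right) = - \frac{8 \left(-7 + E\right)}{3} = \frac{56}{3} - \frac{8 E}{3}$)
$F{\left(I{\left(2 \right)} \right)} \left(-866\right) = \left(\frac{56}{3} - 0\right) \left(-866\right) = \left(\frac{56}{3} + 0\right) \left(-866\right) = \frac{56}{3} \left(-866\right) = - \frac{48496}{3}$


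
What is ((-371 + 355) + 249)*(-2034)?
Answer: -473922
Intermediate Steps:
((-371 + 355) + 249)*(-2034) = (-16 + 249)*(-2034) = 233*(-2034) = -473922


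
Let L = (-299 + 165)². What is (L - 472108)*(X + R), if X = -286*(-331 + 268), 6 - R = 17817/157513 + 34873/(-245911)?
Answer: -317064384040813460688/38734179343 ≈ -8.1857e+9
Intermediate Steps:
R = 233516630620/38734179343 (R = 6 - (17817/157513 + 34873/(-245911)) = 6 - (17817*(1/157513) + 34873*(-1/245911)) = 6 - (17817/157513 - 34873/245911) = 6 - 1*(-1111554562/38734179343) = 6 + 1111554562/38734179343 = 233516630620/38734179343 ≈ 6.0287)
L = 17956 (L = (-134)² = 17956)
X = 18018 (X = -286*(-63) = 18018)
(L - 472108)*(X + R) = (17956 - 472108)*(18018 + 233516630620/38734179343) = -454152*698145960032794/38734179343 = -317064384040813460688/38734179343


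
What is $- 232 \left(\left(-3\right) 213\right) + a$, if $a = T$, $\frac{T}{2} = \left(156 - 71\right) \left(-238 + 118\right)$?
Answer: $127848$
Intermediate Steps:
$T = -20400$ ($T = 2 \left(156 - 71\right) \left(-238 + 118\right) = 2 \cdot 85 \left(-120\right) = 2 \left(-10200\right) = -20400$)
$a = -20400$
$- 232 \left(\left(-3\right) 213\right) + a = - 232 \left(\left(-3\right) 213\right) - 20400 = \left(-232\right) \left(-639\right) - 20400 = 148248 - 20400 = 127848$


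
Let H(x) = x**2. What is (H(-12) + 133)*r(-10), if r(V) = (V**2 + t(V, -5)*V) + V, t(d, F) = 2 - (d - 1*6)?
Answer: -24930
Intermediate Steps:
t(d, F) = 8 - d (t(d, F) = 2 - (d - 6) = 2 - (-6 + d) = 2 + (6 - d) = 8 - d)
r(V) = V + V**2 + V*(8 - V) (r(V) = (V**2 + (8 - V)*V) + V = (V**2 + V*(8 - V)) + V = V + V**2 + V*(8 - V))
(H(-12) + 133)*r(-10) = ((-12)**2 + 133)*(9*(-10)) = (144 + 133)*(-90) = 277*(-90) = -24930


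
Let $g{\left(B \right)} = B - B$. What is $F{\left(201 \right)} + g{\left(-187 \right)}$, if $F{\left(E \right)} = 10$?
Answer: $10$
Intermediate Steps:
$g{\left(B \right)} = 0$
$F{\left(201 \right)} + g{\left(-187 \right)} = 10 + 0 = 10$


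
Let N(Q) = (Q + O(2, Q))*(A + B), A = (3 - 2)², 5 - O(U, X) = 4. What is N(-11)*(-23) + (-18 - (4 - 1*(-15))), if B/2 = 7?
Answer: 3413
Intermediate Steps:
O(U, X) = 1 (O(U, X) = 5 - 1*4 = 5 - 4 = 1)
B = 14 (B = 2*7 = 14)
A = 1 (A = 1² = 1)
N(Q) = 15 + 15*Q (N(Q) = (Q + 1)*(1 + 14) = (1 + Q)*15 = 15 + 15*Q)
N(-11)*(-23) + (-18 - (4 - 1*(-15))) = (15 + 15*(-11))*(-23) + (-18 - (4 - 1*(-15))) = (15 - 165)*(-23) + (-18 - (4 + 15)) = -150*(-23) + (-18 - 1*19) = 3450 + (-18 - 19) = 3450 - 37 = 3413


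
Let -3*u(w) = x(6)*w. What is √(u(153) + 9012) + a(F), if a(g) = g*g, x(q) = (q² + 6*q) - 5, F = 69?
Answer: 4761 + √5595 ≈ 4835.8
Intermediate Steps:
x(q) = -5 + q² + 6*q
u(w) = -67*w/3 (u(w) = -(-5 + 6² + 6*6)*w/3 = -(-5 + 36 + 36)*w/3 = -67*w/3)
a(g) = g²
√(u(153) + 9012) + a(F) = √(-67/3*153 + 9012) + 69² = √(-3417 + 9012) + 4761 = √5595 + 4761 = 4761 + √5595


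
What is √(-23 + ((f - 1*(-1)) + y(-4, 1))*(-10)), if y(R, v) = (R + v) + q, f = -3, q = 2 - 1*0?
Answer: √7 ≈ 2.6458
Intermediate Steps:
q = 2 (q = 2 + 0 = 2)
y(R, v) = 2 + R + v (y(R, v) = (R + v) + 2 = 2 + R + v)
√(-23 + ((f - 1*(-1)) + y(-4, 1))*(-10)) = √(-23 + ((-3 - 1*(-1)) + (2 - 4 + 1))*(-10)) = √(-23 + ((-3 + 1) - 1)*(-10)) = √(-23 + (-2 - 1)*(-10)) = √(-23 - 3*(-10)) = √(-23 + 30) = √7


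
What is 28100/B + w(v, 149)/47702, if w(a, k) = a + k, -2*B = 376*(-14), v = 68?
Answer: 83812334/7846979 ≈ 10.681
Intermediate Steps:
B = 2632 (B = -188*(-14) = -1/2*(-5264) = 2632)
28100/B + w(v, 149)/47702 = 28100/2632 + (68 + 149)/47702 = 28100*(1/2632) + 217*(1/47702) = 7025/658 + 217/47702 = 83812334/7846979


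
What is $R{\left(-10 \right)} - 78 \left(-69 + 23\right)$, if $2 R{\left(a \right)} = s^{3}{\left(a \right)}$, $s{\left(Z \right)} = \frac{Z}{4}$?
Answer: $\frac{57283}{16} \approx 3580.2$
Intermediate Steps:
$s{\left(Z \right)} = \frac{Z}{4}$ ($s{\left(Z \right)} = Z \frac{1}{4} = \frac{Z}{4}$)
$R{\left(a \right)} = \frac{a^{3}}{128}$ ($R{\left(a \right)} = \frac{\left(\frac{a}{4}\right)^{3}}{2} = \frac{\frac{1}{64} a^{3}}{2} = \frac{a^{3}}{128}$)
$R{\left(-10 \right)} - 78 \left(-69 + 23\right) = \frac{\left(-10\right)^{3}}{128} - 78 \left(-69 + 23\right) = \frac{1}{128} \left(-1000\right) - -3588 = - \frac{125}{16} + 3588 = \frac{57283}{16}$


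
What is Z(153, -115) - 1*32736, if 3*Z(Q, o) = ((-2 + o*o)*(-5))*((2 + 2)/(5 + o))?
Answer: -1053842/33 ≈ -31935.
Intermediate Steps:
Z(Q, o) = 4*(10 - 5*o²)/(3*(5 + o)) (Z(Q, o) = (((-2 + o*o)*(-5))*((2 + 2)/(5 + o)))/3 = (((-2 + o²)*(-5))*(4/(5 + o)))/3 = ((10 - 5*o²)*(4/(5 + o)))/3 = (4*(10 - 5*o²)/(5 + o))/3 = 4*(10 - 5*o²)/(3*(5 + o)))
Z(153, -115) - 1*32736 = 20*(2 - 1*(-115)²)/(3*(5 - 115)) - 1*32736 = (20/3)*(2 - 1*13225)/(-110) - 32736 = (20/3)*(-1/110)*(2 - 13225) - 32736 = (20/3)*(-1/110)*(-13223) - 32736 = 26446/33 - 32736 = -1053842/33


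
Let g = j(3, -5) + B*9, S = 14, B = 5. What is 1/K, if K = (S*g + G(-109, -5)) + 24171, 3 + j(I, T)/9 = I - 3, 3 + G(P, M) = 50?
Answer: 1/24470 ≈ 4.0866e-5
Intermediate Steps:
G(P, M) = 47 (G(P, M) = -3 + 50 = 47)
j(I, T) = -54 + 9*I (j(I, T) = -27 + 9*(I - 3) = -27 + 9*(-3 + I) = -27 + (-27 + 9*I) = -54 + 9*I)
g = 18 (g = (-54 + 9*3) + 5*9 = (-54 + 27) + 45 = -27 + 45 = 18)
K = 24470 (K = (14*18 + 47) + 24171 = (252 + 47) + 24171 = 299 + 24171 = 24470)
1/K = 1/24470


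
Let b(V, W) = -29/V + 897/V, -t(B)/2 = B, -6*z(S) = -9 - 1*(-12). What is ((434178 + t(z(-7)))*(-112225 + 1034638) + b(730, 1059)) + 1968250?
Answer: 146180427595039/365 ≈ 4.0049e+11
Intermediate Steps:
z(S) = -1/2 (z(S) = -(-9 - 1*(-12))/6 = -(-9 + 12)/6 = -1/6*3 = -1/2)
t(B) = -2*B
b(V, W) = 868/V
((434178 + t(z(-7)))*(-112225 + 1034638) + b(730, 1059)) + 1968250 = ((434178 - 2*(-1/2))*(-112225 + 1034638) + 868/730) + 1968250 = ((434178 + 1)*922413 + 868*(1/730)) + 1968250 = (434179*922413 + 434/365) + 1968250 = (400492353927 + 434/365) + 1968250 = 146179709183789/365 + 1968250 = 146180427595039/365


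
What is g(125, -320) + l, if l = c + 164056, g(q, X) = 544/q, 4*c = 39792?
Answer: 21751044/125 ≈ 1.7401e+5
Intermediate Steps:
c = 9948 (c = (1/4)*39792 = 9948)
l = 174004 (l = 9948 + 164056 = 174004)
g(125, -320) + l = 544/125 + 174004 = 21751044/125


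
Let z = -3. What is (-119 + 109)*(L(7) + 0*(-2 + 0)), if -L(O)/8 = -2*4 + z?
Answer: -880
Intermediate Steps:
L(O) = 88 (L(O) = -8*(-2*4 - 3) = -8*(-8 - 3) = -8*(-11) = 88)
(-119 + 109)*(L(7) + 0*(-2 + 0)) = (-119 + 109)*(88 + 0*(-2 + 0)) = -10*(88 + 0*(-2)) = -10*(88 + 0) = -10*88 = -880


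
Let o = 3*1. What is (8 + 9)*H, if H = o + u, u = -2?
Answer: 17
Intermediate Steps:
o = 3
H = 1 (H = 3 - 2 = 1)
(8 + 9)*H = (8 + 9)*1 = 17*1 = 17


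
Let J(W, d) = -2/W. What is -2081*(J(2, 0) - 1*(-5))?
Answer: -8324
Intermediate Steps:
-2081*(J(2, 0) - 1*(-5)) = -2081*(-2/2 - 1*(-5)) = -2081*(-2*½ + 5) = -2081*(-1 + 5) = -2081*4 = -8324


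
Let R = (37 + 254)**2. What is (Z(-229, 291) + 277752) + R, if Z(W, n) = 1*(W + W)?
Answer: 361975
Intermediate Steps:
Z(W, n) = 2*W (Z(W, n) = 1*(2*W) = 2*W)
R = 84681 (R = 291**2 = 84681)
(Z(-229, 291) + 277752) + R = (2*(-229) + 277752) + 84681 = (-458 + 277752) + 84681 = 277294 + 84681 = 361975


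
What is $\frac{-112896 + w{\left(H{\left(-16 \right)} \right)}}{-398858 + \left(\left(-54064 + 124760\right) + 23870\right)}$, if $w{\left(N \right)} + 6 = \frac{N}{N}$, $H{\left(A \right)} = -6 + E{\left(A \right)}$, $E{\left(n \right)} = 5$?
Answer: $\frac{112901}{304292} \approx 0.37103$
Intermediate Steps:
$H{\left(A \right)} = -1$ ($H{\left(A \right)} = -6 + 5 = -1$)
$w{\left(N \right)} = -5$ ($w{\left(N \right)} = -6 + \frac{N}{N} = -6 + 1 = -5$)
$\frac{-112896 + w{\left(H{\left(-16 \right)} \right)}}{-398858 + \left(\left(-54064 + 124760\right) + 23870\right)} = \frac{-112896 - 5}{-398858 + \left(\left(-54064 + 124760\right) + 23870\right)} = - \frac{112901}{-398858 + \left(70696 + 23870\right)} = - \frac{112901}{-398858 + 94566} = - \frac{112901}{-304292} = \left(-112901\right) \left(- \frac{1}{304292}\right) = \frac{112901}{304292}$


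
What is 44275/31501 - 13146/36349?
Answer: 1195239829/1145029849 ≈ 1.0438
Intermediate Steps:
44275/31501 - 13146/36349 = 1195239829/1145029849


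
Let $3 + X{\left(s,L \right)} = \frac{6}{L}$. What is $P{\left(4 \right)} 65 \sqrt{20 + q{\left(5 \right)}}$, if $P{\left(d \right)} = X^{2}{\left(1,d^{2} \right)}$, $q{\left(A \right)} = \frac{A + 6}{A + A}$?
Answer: $\frac{5733 \sqrt{2110}}{128} \approx 2057.4$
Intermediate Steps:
$q{\left(A \right)} = \frac{6 + A}{2 A}$
$X{\left(s,L \right)} = -3 + \frac{6}{L}$
$P{\left(d \right)} = \left(-3 + \frac{6}{d^{2}}\right)^{2}$
$P{\left(4 \right)} 65 \sqrt{20 + q{\left(5 \right)}} = \frac{9 \left(-2 + 4^{2}\right)^{2}}{256} \cdot 65 \sqrt{20 + \frac{6 + 5}{2 \cdot 5}} = 9 \cdot \frac{1}{256} \left(-2 + 16\right)^{2} \cdot 65 \sqrt{20 + \frac{1}{2} \cdot \frac{1}{5} \cdot 11} = 9 \cdot \frac{1}{256} \cdot 14^{2} \cdot 65 \sqrt{20 + \frac{11}{10}} = 9 \cdot \frac{1}{256} \cdot 196 \cdot 65 \sqrt{\frac{211}{10}} = \frac{441}{64} \cdot 65 \frac{\sqrt{2110}}{10} = \frac{28665 \frac{\sqrt{2110}}{10}}{64} = \frac{5733 \sqrt{2110}}{128}$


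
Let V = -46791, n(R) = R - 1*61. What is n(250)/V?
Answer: -7/1733 ≈ -0.0040392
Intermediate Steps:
n(R) = -61 + R (n(R) = R - 61 = -61 + R)
n(250)/V = (-61 + 250)/(-46791) = 189*(-1/46791) = -7/1733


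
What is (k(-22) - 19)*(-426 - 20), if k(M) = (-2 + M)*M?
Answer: -227014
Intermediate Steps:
k(M) = M*(-2 + M)
(k(-22) - 19)*(-426 - 20) = (-22*(-2 - 22) - 19)*(-426 - 20) = (-22*(-24) - 19)*(-446) = (528 - 19)*(-446) = 509*(-446) = -227014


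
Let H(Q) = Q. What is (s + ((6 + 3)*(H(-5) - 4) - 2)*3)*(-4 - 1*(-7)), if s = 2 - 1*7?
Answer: -762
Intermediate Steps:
s = -5 (s = 2 - 7 = -5)
(s + ((6 + 3)*(H(-5) - 4) - 2)*3)*(-4 - 1*(-7)) = (-5 + ((6 + 3)*(-5 - 4) - 2)*3)*(-4 - 1*(-7)) = (-5 + (9*(-9) - 2)*3)*(-4 + 7) = (-5 + (-81 - 2)*3)*3 = (-5 - 83*3)*3 = (-5 - 249)*3 = -254*3 = -762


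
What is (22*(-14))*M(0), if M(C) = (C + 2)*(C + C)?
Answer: 0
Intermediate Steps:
M(C) = 2*C*(2 + C) (M(C) = (2 + C)*(2*C) = 2*C*(2 + C))
(22*(-14))*M(0) = (22*(-14))*(2*0*(2 + 0)) = -616*0*2 = -308*0 = 0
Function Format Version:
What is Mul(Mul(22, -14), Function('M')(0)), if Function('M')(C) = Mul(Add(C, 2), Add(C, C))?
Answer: 0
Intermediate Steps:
Function('M')(C) = Mul(2, C, Add(2, C)) (Function('M')(C) = Mul(Add(2, C), Mul(2, C)) = Mul(2, C, Add(2, C)))
Mul(Mul(22, -14), Function('M')(0)) = Mul(Mul(22, -14), Mul(2, 0, Add(2, 0))) = Mul(-308, Mul(2, 0, 2)) = Mul(-308, 0) = 0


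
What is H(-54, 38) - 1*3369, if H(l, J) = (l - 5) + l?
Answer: -3482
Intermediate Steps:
H(l, J) = -5 + 2*l (H(l, J) = (-5 + l) + l = -5 + 2*l)
H(-54, 38) - 1*3369 = (-5 + 2*(-54)) - 1*3369 = (-5 - 108) - 3369 = -113 - 3369 = -3482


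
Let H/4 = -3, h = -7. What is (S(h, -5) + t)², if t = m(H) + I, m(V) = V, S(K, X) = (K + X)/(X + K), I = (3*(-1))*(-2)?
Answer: 25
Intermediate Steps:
I = 6 (I = -3*(-2) = 6)
H = -12 (H = 4*(-3) = -12)
S(K, X) = 1 (S(K, X) = (K + X)/(K + X) = 1)
t = -6 (t = -12 + 6 = -6)
(S(h, -5) + t)² = (1 - 6)² = (-5)² = 25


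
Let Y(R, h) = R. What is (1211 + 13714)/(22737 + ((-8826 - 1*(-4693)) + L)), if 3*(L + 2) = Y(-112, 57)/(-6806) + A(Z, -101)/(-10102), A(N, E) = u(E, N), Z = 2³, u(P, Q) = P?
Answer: 1539234921150/1918449686851 ≈ 0.80233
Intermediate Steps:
Z = 8
A(N, E) = E
L = -205353221/103131318 (L = -2 + (-112/(-6806) - 101/(-10102))/3 = -2 + (-112*(-1/6806) - 101*(-1/10102))/3 = -2 + (56/3403 + 101/10102)/3 = -2 + (⅓)*(909415/34377106) = -2 + 909415/103131318 = -205353221/103131318 ≈ -1.9912)
(1211 + 13714)/(22737 + ((-8826 - 1*(-4693)) + L)) = (1211 + 13714)/(22737 + ((-8826 - 1*(-4693)) - 205353221/103131318)) = 14925/(22737 + ((-8826 + 4693) - 205353221/103131318)) = 14925/(22737 + (-4133 - 205353221/103131318)) = 14925/(22737 - 426447090515/103131318) = 14925/(1918449686851/103131318) = 14925*(103131318/1918449686851) = 1539234921150/1918449686851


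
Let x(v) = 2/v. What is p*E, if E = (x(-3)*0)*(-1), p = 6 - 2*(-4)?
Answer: 0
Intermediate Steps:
p = 14 (p = 6 + 8 = 14)
E = 0 (E = ((2/(-3))*0)*(-1) = ((2*(-1/3))*0)*(-1) = -2/3*0*(-1) = 0*(-1) = 0)
p*E = 14*0 = 0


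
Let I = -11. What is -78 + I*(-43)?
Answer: 395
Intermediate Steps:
-78 + I*(-43) = -78 - 11*(-43) = -78 + 473 = 395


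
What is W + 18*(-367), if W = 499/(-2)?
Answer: -13711/2 ≈ -6855.5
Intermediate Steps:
W = -499/2 (W = 499*(-1/2) = -499/2 ≈ -249.50)
W + 18*(-367) = -499/2 + 18*(-367) = -499/2 - 6606 = -13711/2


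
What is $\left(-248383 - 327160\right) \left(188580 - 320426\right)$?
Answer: $75883042378$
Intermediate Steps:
$\left(-248383 - 327160\right) \left(188580 - 320426\right) = \left(-575543\right) \left(-131846\right) = 75883042378$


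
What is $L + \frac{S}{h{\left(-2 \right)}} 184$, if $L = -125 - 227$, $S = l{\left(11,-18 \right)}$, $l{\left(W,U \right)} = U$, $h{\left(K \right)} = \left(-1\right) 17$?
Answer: $- \frac{2672}{17} \approx -157.18$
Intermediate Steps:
$h{\left(K \right)} = -17$
$S = -18$
$L = -352$ ($L = -125 - 227 = -352$)
$L + \frac{S}{h{\left(-2 \right)}} 184 = -352 + - \frac{18}{-17} \cdot 184 = -352 + \left(-18\right) \left(- \frac{1}{17}\right) 184 = -352 + \frac{18}{17} \cdot 184 = -352 + \frac{3312}{17} = - \frac{2672}{17}$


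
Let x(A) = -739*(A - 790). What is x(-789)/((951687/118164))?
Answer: 45961108828/317229 ≈ 1.4488e+5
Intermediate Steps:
x(A) = 583810 - 739*A (x(A) = -739*(-790 + A) = 583810 - 739*A)
x(-789)/((951687/118164)) = (583810 - 739*(-789))/((951687/118164)) = (583810 + 583071)/((951687*(1/118164))) = 1166881/(317229/39388) = 1166881*(39388/317229) = 45961108828/317229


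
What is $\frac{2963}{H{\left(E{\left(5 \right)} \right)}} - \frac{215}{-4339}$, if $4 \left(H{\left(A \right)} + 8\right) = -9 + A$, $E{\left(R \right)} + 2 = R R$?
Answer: $- \frac{25710979}{39051} \approx -658.39$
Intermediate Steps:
$E{\left(R \right)} = -2 + R^{2}$ ($E{\left(R \right)} = -2 + R R = -2 + R^{2}$)
$H{\left(A \right)} = - \frac{41}{4} + \frac{A}{4}$ ($H{\left(A \right)} = -8 + \frac{-9 + A}{4} = -8 + \left(- \frac{9}{4} + \frac{A}{4}\right) = - \frac{41}{4} + \frac{A}{4}$)
$\frac{2963}{H{\left(E{\left(5 \right)} \right)}} - \frac{215}{-4339} = \frac{2963}{- \frac{41}{4} + \frac{-2 + 5^{2}}{4}} - \frac{215}{-4339} = \frac{2963}{- \frac{41}{4} + \frac{-2 + 25}{4}} - - \frac{215}{4339} = \frac{2963}{- \frac{41}{4} + \frac{1}{4} \cdot 23} + \frac{215}{4339} = \frac{2963}{- \frac{41}{4} + \frac{23}{4}} + \frac{215}{4339} = \frac{2963}{- \frac{9}{2}} + \frac{215}{4339} = 2963 \left(- \frac{2}{9}\right) + \frac{215}{4339} = - \frac{5926}{9} + \frac{215}{4339} = - \frac{25710979}{39051}$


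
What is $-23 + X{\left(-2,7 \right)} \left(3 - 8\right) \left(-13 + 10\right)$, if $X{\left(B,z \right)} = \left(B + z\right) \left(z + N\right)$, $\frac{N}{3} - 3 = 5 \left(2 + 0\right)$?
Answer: $3427$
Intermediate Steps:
$N = 39$ ($N = 9 + 3 \cdot 5 \left(2 + 0\right) = 9 + 3 \cdot 5 \cdot 2 = 9 + 3 \cdot 10 = 9 + 30 = 39$)
$X{\left(B,z \right)} = \left(39 + z\right) \left(B + z\right)$ ($X{\left(B,z \right)} = \left(B + z\right) \left(z + 39\right) = \left(B + z\right) \left(39 + z\right) = \left(39 + z\right) \left(B + z\right)$)
$-23 + X{\left(-2,7 \right)} \left(3 - 8\right) \left(-13 + 10\right) = -23 + \left(7^{2} + 39 \left(-2\right) + 39 \cdot 7 - 14\right) \left(3 - 8\right) \left(-13 + 10\right) = -23 + \left(49 - 78 + 273 - 14\right) \left(\left(-5\right) \left(-3\right)\right) = -23 + 230 \cdot 15 = -23 + 3450 = 3427$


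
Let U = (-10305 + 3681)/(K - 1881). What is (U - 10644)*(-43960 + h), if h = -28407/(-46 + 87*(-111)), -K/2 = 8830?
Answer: 88710006364919940/189606323 ≈ 4.6786e+8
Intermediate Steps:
K = -17660 (K = -2*8830 = -17660)
U = 6624/19541 (U = (-10305 + 3681)/(-17660 - 1881) = -6624/(-19541) = -6624*(-1/19541) = 6624/19541 ≈ 0.33898)
h = 28407/9703 (h = -28407/(-46 - 9657) = -28407/(-9703) = -28407*(-1/9703) = 28407/9703 ≈ 2.9277)
(U - 10644)*(-43960 + h) = (6624/19541 - 10644)*(-43960 + 28407/9703) = -207987780/19541*(-426515473/9703) = 88710006364919940/189606323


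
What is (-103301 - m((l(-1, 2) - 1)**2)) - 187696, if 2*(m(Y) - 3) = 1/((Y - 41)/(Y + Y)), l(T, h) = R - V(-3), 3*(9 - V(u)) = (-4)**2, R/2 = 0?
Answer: -50342804/173 ≈ -2.9100e+5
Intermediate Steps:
R = 0 (R = 2*0 = 0)
V(u) = 11/3 (V(u) = 9 - 1/3*(-4)**2 = 9 - 1/3*16 = 9 - 16/3 = 11/3)
l(T, h) = -11/3 (l(T, h) = 0 - 1*11/3 = 0 - 11/3 = -11/3)
m(Y) = 3 + Y/(-41 + Y) (m(Y) = 3 + 1/(2*(((Y - 41)/(Y + Y)))) = 3 + 1/(2*(((-41 + Y)/((2*Y))))) = 3 + 1/(2*(((-41 + Y)*(1/(2*Y))))) = 3 + 1/(2*(((-41 + Y)/(2*Y)))) = 3 + (2*Y/(-41 + Y))/2 = 3 + Y/(-41 + Y))
(-103301 - m((l(-1, 2) - 1)**2)) - 187696 = (-103301 - (-123 + 4*(-11/3 - 1)**2)/(-41 + (-11/3 - 1)**2)) - 187696 = (-103301 - (-123 + 4*(-14/3)**2)/(-41 + (-14/3)**2)) - 187696 = (-103301 - (-123 + 4*(196/9))/(-41 + 196/9)) - 187696 = (-103301 - (-123 + 784/9)/(-173/9)) - 187696 = (-103301 - (-9)*(-323)/(173*9)) - 187696 = (-103301 - 1*323/173) - 187696 = (-103301 - 323/173) - 187696 = -17871396/173 - 187696 = -50342804/173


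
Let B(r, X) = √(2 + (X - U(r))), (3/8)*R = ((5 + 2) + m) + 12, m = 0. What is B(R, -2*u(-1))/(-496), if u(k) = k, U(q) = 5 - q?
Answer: -√447/1488 ≈ -0.014209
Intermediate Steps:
R = 152/3 (R = 8*(((5 + 2) + 0) + 12)/3 = 8*((7 + 0) + 12)/3 = 8*(7 + 12)/3 = (8/3)*19 = 152/3 ≈ 50.667)
B(r, X) = √(-3 + X + r) (B(r, X) = √(2 + (X - (5 - r))) = √(2 + (X + (-5 + r))) = √(2 + (-5 + X + r)) = √(-3 + X + r))
B(R, -2*u(-1))/(-496) = √(-3 - 2*(-1) + 152/3)/(-496) = √(-3 + 2 + 152/3)*(-1/496) = √(149/3)*(-1/496) = (√447/3)*(-1/496) = -√447/1488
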